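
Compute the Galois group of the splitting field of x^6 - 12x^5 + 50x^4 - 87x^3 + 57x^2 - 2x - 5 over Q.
The polynomial f is an irreducible sextic over Q, so G = Gal(f/Q) is one of the 16 transitive subgroups 6T1, ..., 6T16 of S_6. The discriminant of f is 30991489 = 5567^2, a perfect square, so G is contained in A_6. The transitive groups of degree 6 contained in A_6 are: A_4 (6T4, order 12), S_4 (6T7, order 24), (C_3 x C_3) : C_4 (6T10, order 36), PSL(2,5) (6T12, order 60), A_6 (6T15, order 360). By Dedekind's theorem, for a prime p not dividing disc(f) the degrees of the irreducible factors of f mod p form the cycle type of an element of G. Factoring f modulo the 21 such primes p <= 79 (skipping 19, which divides the discriminant), each new pattern first appears at: mod 2: f = (x + 1)(x^5 + x^4 + x^3 + x + 1), pattern 5+1; mod 7: f = (x^3 + 3x^2 + x + 1)(x^3 + 6x^2 + 3x + 2), pattern 3+3; mod 61: f = (x + 35)(x + 57)(x^2 + 7x + 30)(x^2 + 11x + 13), pattern 2+2+1+1. No other pattern occurs in this range, so the set of observed cycle types is {5+1, 3+3, 2+2+1+1}. The candidates containing elements of all these cycle types are PSL(2,5) (6T12) of order 60, A_6 (6T15) of order 360; the others are excluded. The observed types are precisely the cycle types that occur in PSL(2,5) (6T12) (apart from the identity). Each of the other remaining candidates has further cycle types, and by the Chebotarev density theorem the matching factorization patterns would occur for a proportion of primes equal to their share of the group: A_6 (6T15) additionally contains elements of type 4+2, 3+1+1+1 (130 of its 360 elements, about 36% of primes). None of the 21 primes tested shows any such pattern (for each of these groups the chance of that is below 10^-4), which rules them out. Hence G = PSL(2,5) (6T12), of order 60.

PSL(2,5)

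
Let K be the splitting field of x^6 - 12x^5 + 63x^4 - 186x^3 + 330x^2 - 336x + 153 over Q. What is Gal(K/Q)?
PGL(2,5) (order 120)

The polynomial f is an irreducible sextic over Q, so G = Gal(f/Q) is one of the 16 transitive subgroups 6T1, ..., 6T16 of S_6. The discriminant of f is -16003008, which is not a perfect square, so G is not contained in A_6. The transitive groups of degree 6 not contained in A_6 are: C_6 (6T1, order 6), S_3 (6T2, order 6), D_6 (6T3, order 12), C_3 x S_3 (6T5, order 18), A_4 x C_2 (6T6, order 24), S_4 (6T8, order 24), S_3 x S_3 (6T9, order 36), S_4 x C_2 (6T11, order 48), (S_3 x S_3) : C_2 (6T13, order 72), PGL(2,5) (6T14, order 120), S_6 (6T16, order 720). By Dedekind's theorem, for a prime p not dividing disc(f) the degrees of the irreducible factors of f mod p form the cycle type of an element of G. Factoring f modulo the 21 such primes p <= 89 (skipping 2, 3, 7, which divide the discriminant), each new pattern first appears at: mod 5: f = (x^6 + 3x^5 + 3x^4 + 4x^3 + 4x + 3), pattern 6; mod 11: f = (x + 7)(x^5 + 3x^4 + 9x^3 + 4x^2 + 5x + 3), pattern 5+1; mod 13: f = (x + 3)(x + 12)(x^4 + 12x^3 + 3x^2 + 1), pattern 4+1+1; mod 23: f = (x + 1)(x + 5)(x^2 + x + 19)(x^2 + 4x + 5), pattern 2+2+1+1; mod 43: f = (x^3 + 13x^2 + x + 3)(x^3 + 18x^2 + 8), pattern 3+3; mod 61: f = (x^2 + 28x + 34)(x^2 + 39x + 52)(x^2 + 43x + 30), pattern 2+2+2. No other pattern occurs in this range, so the set of observed cycle types is {6, 5+1, 4+1+1, 2+2+1+1, 3+3, 2+2+2}. The candidates containing elements of all these cycle types are PGL(2,5) (6T14) of order 120, S_6 (6T16) of order 720; the others are excluded. The observed types are precisely the cycle types that occur in PGL(2,5) (6T14) (apart from the identity). Each of the other remaining candidates has further cycle types, and by the Chebotarev density theorem the matching factorization patterns would occur for a proportion of primes equal to their share of the group: S_6 (6T16) additionally contains elements of type 4+2, 3+2+1, 3+1+1+1, 2+1+1+1+1 (265 of its 720 elements, about 37% of primes). None of the 21 primes tested shows any such pattern (for each of these groups the chance of that is below 10^-4), which rules them out. Hence G = PGL(2,5) (6T14), of order 120.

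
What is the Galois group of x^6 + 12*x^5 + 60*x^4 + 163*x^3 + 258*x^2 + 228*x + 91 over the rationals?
C_3 x S_3, the group 6T5 of order 18

The polynomial f is an irreducible sextic over Q, so G = Gal(f/Q) is one of the 16 transitive subgroups 6T1, ..., 6T16 of S_6. The discriminant of f is -177147, which is not a perfect square, so G is not contained in A_6. The transitive groups of degree 6 not contained in A_6 are: C_6 (6T1, order 6), S_3 (6T2, order 6), D_6 (6T3, order 12), C_3 x S_3 (6T5, order 18), A_4 x C_2 (6T6, order 24), S_4 (6T8, order 24), S_3 x S_3 (6T9, order 36), S_4 x C_2 (6T11, order 48), (S_3 x S_3) : C_2 (6T13, order 72), PGL(2,5) (6T14, order 120), S_6 (6T16, order 720). By Dedekind's theorem, for a prime p not dividing disc(f) the degrees of the irreducible factors of f mod p form the cycle type of an element of G. Factoring f modulo the 33 such primes p <= 139 (skipping 3, which divides the discriminant), each new pattern first appears at: mod 2: f = (x^6 + x^3 + 1), pattern 6; mod 7: f = (x)(x + 1)(x + 5)(x^3 + 6x^2 + 5x + 5), pattern 3+1+1+1; mod 17: f = (x^2 + 3)(x^2 + 3x + 9)(x^2 + 9x + 4), pattern 2+2+2; mod 19: f = (x^3 + 6x^2 + 12x + 2)(x^3 + 6x^2 + 12x + 17), pattern 3+3; mod 73: f = (x + 44)(x + 45)(x + 46)(x + 53)(x + 54)(x + 62), pattern 1+1+1+1+1+1. No other pattern occurs in this range, so the set of observed cycle types is {6, 3+1+1+1, 2+2+2, 3+3, 1+1+1+1+1+1}. The candidates containing elements of all these cycle types are C_3 x S_3 (6T5) of order 18, S_3 x S_3 (6T9) of order 36, (S_3 x S_3) : C_2 (6T13) of order 72, S_6 (6T16) of order 720; the others are excluded. The observed types are precisely the cycle types that occur in C_3 x S_3 (6T5). Each of the other remaining candidates has further cycle types, and by the Chebotarev density theorem the matching factorization patterns would occur for a proportion of primes equal to their share of the group: S_3 x S_3 (6T9) additionally contains elements of type 2+2+1+1 (9 of its 36 elements, about 25% of primes); (S_3 x S_3) : C_2 (6T13) additionally contains elements of type 4+2, 3+2+1, 2+2+1+1, 2+1+1+1+1 (45 of its 72 elements, about 62% of primes); S_6 (6T16) additionally contains elements of type 5+1, 4+2, 4+1+1, 3+2+1, 2+2+1+1, 2+1+1+1+1 (504 of its 720 elements, about 70% of primes). None of the 33 primes tested shows any such pattern (for each of these groups the chance of that is below 10^-4), which rules them out. Hence G = C_3 x S_3 (6T5), of order 18.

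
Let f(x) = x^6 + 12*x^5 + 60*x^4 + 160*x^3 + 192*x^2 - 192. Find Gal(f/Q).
The polynomial f is an irreducible sextic over Q, so G = Gal(f/Q) is one of the 16 transitive subgroups 6T1, ..., 6T16 of S_6. The discriminant of f is 450868486864896 = 21233664^2, a perfect square, so G is contained in A_6. The transitive groups of degree 6 contained in A_6 are: A_4 (6T4, order 12), S_4 (6T7, order 24), (C_3 x C_3) : C_4 (6T10, order 36), PSL(2,5) (6T12, order 60), A_6 (6T15, order 360). By Dedekind's theorem, for a prime p not dividing disc(f) the degrees of the irreducible factors of f mod p form the cycle type of an element of G. Factoring f modulo the 33 such primes p <= 149 (skipping 2, 3, which divide the discriminant), each new pattern first appears at: mod 5: f = (x^3 + 3x^2 + 2x + 3)(x^3 + 4x^2 + x + 1), pattern 3+3; mod 17: f = (x + 6)(x + 15)(x^2 + 4x + 9)(x^2 + 4x + 15), pattern 2+2+1+1; mod 71: f = (x + 9)(x + 10)(x + 12)(x + 63)(x + 65)(x + 66), pattern 1+1+1+1+1+1. No other pattern occurs in this range, so the set of observed cycle types is {3+3, 2+2+1+1, 1+1+1+1+1+1}. The candidates containing elements of all these cycle types are A_4 (6T4) of order 12, S_4 (6T7) of order 24, (C_3 x C_3) : C_4 (6T10) of order 36, PSL(2,5) (6T12) of order 60, A_6 (6T15) of order 360; the others are excluded. The observed types are precisely the cycle types that occur in A_4 (6T4). Each of the other remaining candidates has further cycle types, and by the Chebotarev density theorem the matching factorization patterns would occur for a proportion of primes equal to their share of the group: S_4 (6T7) additionally contains elements of type 4+2 (6 of its 24 elements, about 25% of primes); (C_3 x C_3) : C_4 (6T10) additionally contains elements of type 4+2, 3+1+1+1 (22 of its 36 elements, about 61% of primes); PSL(2,5) (6T12) additionally contains elements of type 5+1 (24 of its 60 elements, about 40% of primes); A_6 (6T15) additionally contains elements of type 5+1, 4+2, 3+1+1+1 (274 of its 360 elements, about 76% of primes). None of the 33 primes tested shows any such pattern (for each of these groups the chance of that is below 10^-4), which rules them out. Hence G = A_4 (6T4), of order 12.

A_4 (order 12)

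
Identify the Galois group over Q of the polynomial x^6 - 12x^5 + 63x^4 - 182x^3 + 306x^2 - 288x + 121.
PGL(2,5)

The polynomial f is an irreducible sextic over Q, so G = Gal(f/Q) is one of the 16 transitive subgroups 6T1, ..., 6T16 of S_6. The discriminant of f is -16003008, which is not a perfect square, so G is not contained in A_6. The transitive groups of degree 6 not contained in A_6 are: C_6 (6T1, order 6), S_3 (6T2, order 6), D_6 (6T3, order 12), C_3 x S_3 (6T5, order 18), A_4 x C_2 (6T6, order 24), S_4 (6T8, order 24), S_3 x S_3 (6T9, order 36), S_4 x C_2 (6T11, order 48), (S_3 x S_3) : C_2 (6T13, order 72), PGL(2,5) (6T14, order 120), S_6 (6T16, order 720). By Dedekind's theorem, for a prime p not dividing disc(f) the degrees of the irreducible factors of f mod p form the cycle type of an element of G. Factoring f modulo the 21 such primes p <= 89 (skipping 2, 3, 7, which divide the discriminant), each new pattern first appears at: mod 5: f = (x^6 + 3x^5 + 3x^4 + 3x^3 + x^2 + 2x + 1), pattern 6; mod 11: f = (x)(x^5 + 10x^4 + 8x^3 + 5x^2 + 9x + 9), pattern 5+1; mod 13: f = (x + 6)(x + 10)(x^4 + 11x^3 + 9x^2 + 2x + 7), pattern 4+1+1; mod 23: f = (x + 14)(x + 18)(x^2 + 11x + 14)(x^2 + 14x + 16), pattern 2+2+1+1; mod 43: f = (x^3 + 13x^2 + 20x + 27)(x^3 + 18x^2 + 24x + 22), pattern 3+3; mod 61: f = (x^2 + 10x + 35)(x^2 + 14x + 41)(x^2 + 25x + 40), pattern 2+2+2. No other pattern occurs in this range, so the set of observed cycle types is {6, 5+1, 4+1+1, 2+2+1+1, 3+3, 2+2+2}. The candidates containing elements of all these cycle types are PGL(2,5) (6T14) of order 120, S_6 (6T16) of order 720; the others are excluded. The observed types are precisely the cycle types that occur in PGL(2,5) (6T14) (apart from the identity). Each of the other remaining candidates has further cycle types, and by the Chebotarev density theorem the matching factorization patterns would occur for a proportion of primes equal to their share of the group: S_6 (6T16) additionally contains elements of type 4+2, 3+2+1, 3+1+1+1, 2+1+1+1+1 (265 of its 720 elements, about 37% of primes). None of the 21 primes tested shows any such pattern (for each of these groups the chance of that is below 10^-4), which rules them out. Hence G = PGL(2,5) (6T14), of order 120.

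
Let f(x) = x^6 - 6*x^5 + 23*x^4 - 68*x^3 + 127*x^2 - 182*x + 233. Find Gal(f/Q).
The polynomial f is an irreducible sextic over Q, so G = Gal(f/Q) is one of the 16 transitive subgroups 6T1, ..., 6T16 of S_6. The discriminant of f is -201485505789952, which is not a perfect square, so G is not contained in A_6. The transitive groups of degree 6 not contained in A_6 are: C_6 (6T1, order 6), S_3 (6T2, order 6), D_6 (6T3, order 12), C_3 x S_3 (6T5, order 18), A_4 x C_2 (6T6, order 24), S_4 (6T8, order 24), S_3 x S_3 (6T9, order 36), S_4 x C_2 (6T11, order 48), (S_3 x S_3) : C_2 (6T13, order 72), PGL(2,5) (6T14, order 120), S_6 (6T16, order 720). By Dedekind's theorem, for a prime p not dividing disc(f) the degrees of the irreducible factors of f mod p form the cycle type of an element of G. Factoring f modulo the 29 such primes p <= 113 (skipping 2, which divides the discriminant), each new pattern first appears at: mod 3: f = (x^6 + 2x^4 + x^3 + x^2 + x + 2), pattern 6; mod 5: f = (x + 1)(x^2 + x + 1)(x^3 + 2x^2 + 2x + 3), pattern 3+2+1; mod 7: f = (x^2 + 2)(x^4 + x^3 + 1), pattern 4+2; mod 17: f = (x^3 + 14x^2 + 7x + 2)(x^3 + 14x^2 + 7x + 6), pattern 3+3; mod 19: f = (x^2 + 4x + 5)(x^2 + 12x + 7)(x^2 + 16x + 11), pattern 2+2+2; mod 37: f = (x + 5)(x + 31)(x^2 + 3x + 25)(x^2 + 29x + 10), pattern 2+2+1+1; mod 41: f = (x + 6)(x + 36)(x + 37)(x^3 + 38x^2 + 7x + 18), pattern 3+1+1+1; mod 113: f = (x + 66)(x + 67)(x + 70)(x + 90)(x^2 + 40x + 32), pattern 2+1+1+1+1. No other pattern occurs in this range, so the set of observed cycle types is {6, 3+2+1, 4+2, 3+3, 2+2+2, 2+2+1+1, 3+1+1+1, 2+1+1+1+1}. The candidates containing elements of all these cycle types are (S_3 x S_3) : C_2 (6T13) of order 72, S_6 (6T16) of order 720; the others are excluded. The observed types are precisely the cycle types that occur in (S_3 x S_3) : C_2 (6T13) (apart from the identity). Each of the other remaining candidates has further cycle types, and by the Chebotarev density theorem the matching factorization patterns would occur for a proportion of primes equal to their share of the group: S_6 (6T16) additionally contains elements of type 5+1, 4+1+1 (234 of its 720 elements, about 32% of primes). None of the 29 primes tested shows any such pattern (for each of these groups the chance of that is below 10^-4), which rules them out. Hence G = (S_3 x S_3) : C_2 (6T13), of order 72.

(S_3 x S_3) : C_2 (order 72)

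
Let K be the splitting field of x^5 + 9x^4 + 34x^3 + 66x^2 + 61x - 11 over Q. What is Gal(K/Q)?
The polynomial f is an irreducible quintic over Q, so G = Gal(f/Q) is a transitive subgroup of S_5: one of C_5 (5T1, order 5), D_5 (5T2, order 10), F_20 (5T3, order 20), A_5 (5T4, order 60) or S_5 (5T5, order 120). The discriminant of f is 2316304384 = 48128^2, a perfect square, so G is contained in A_5. The transitive groups of degree 5 contained in A_5 are: C_5 (5T1, order 5), D_5 (5T2, order 10), A_5 (5T4, order 60). By Dedekind's theorem, for a prime p not dividing disc(f) the degrees of the irreducible factors of f mod p form the cycle type of an element of G. Factoring f modulo the 23 such primes p <= 97 (skipping 2, 47, which divide the discriminant), each new pattern first appears at: mod 3: f = (x^5 + x^3 + x + 1), pattern 5; mod 5: f = (x + 4)(x^2 + 2x + 4)(x^2 + 3x + 4), pattern 2+2+1; mod 83: f = (x + 26)(x + 38)(x + 54)(x + 60)(x + 80), pattern 1+1+1+1+1. No other pattern occurs in this range, so the set of observed cycle types is {5, 2+2+1, 1+1+1+1+1}. The candidates containing elements of all these cycle types are D_5 (5T2) of order 10, A_5 (5T4) of order 60; the others are excluded. The observed types are precisely the cycle types that occur in D_5 (5T2). Each of the other remaining candidates has further cycle types, and by the Chebotarev density theorem the matching factorization patterns would occur for a proportion of primes equal to their share of the group: A_5 (5T4) additionally contains elements of type 3+1+1 (20 of its 60 elements, about 33% of primes). None of the 23 primes tested shows any such pattern (for each of these groups the chance of that is below 10^-4), which rules them out. Hence G = D_5 (5T2), of order 10.

D_5 (order 10)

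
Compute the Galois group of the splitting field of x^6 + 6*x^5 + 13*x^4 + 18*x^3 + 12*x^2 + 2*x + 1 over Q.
S_4 (also written S4+)

The polynomial f is an irreducible sextic over Q, so G = Gal(f/Q) is one of the 16 transitive subgroups 6T1, ..., 6T16 of S_6. The discriminant of f is 95101504 = 9752^2, a perfect square, so G is contained in A_6. The transitive groups of degree 6 contained in A_6 are: A_4 (6T4, order 12), S_4 (6T7, order 24), (C_3 x C_3) : C_4 (6T10, order 36), PSL(2,5) (6T12, order 60), A_6 (6T15, order 360). By Dedekind's theorem, for a prime p not dividing disc(f) the degrees of the irreducible factors of f mod p form the cycle type of an element of G. Factoring f modulo the 79 such primes p <= 421 (skipping 2, 23, 53, which divide the discriminant), each new pattern first appears at: mod 3: f = (x^3 + x^2 + 2x + 1)(x^3 + 2x^2 + 1), pattern 3+3; mod 5: f = (x^2 + x + 2)(x^4 + x^2 + 2x + 3), pattern 4+2; mod 19: f = (x + 2)(x + 12)(x^2 + 5x + 18)(x^2 + 6x + 15), pattern 2+2+1+1; mod 223: f = (x + 18)(x + 50)(x + 71)(x + 142)(x + 185)(x + 209), pattern 1+1+1+1+1+1. No other pattern occurs in this range, so the set of observed cycle types is {3+3, 4+2, 2+2+1+1, 1+1+1+1+1+1}. The candidates containing elements of all these cycle types are S_4 (6T7) of order 24, (C_3 x C_3) : C_4 (6T10) of order 36, A_6 (6T15) of order 360; the others are excluded. The observed types are precisely the cycle types that occur in S_4 (6T7). Each of the other remaining candidates has further cycle types, and by the Chebotarev density theorem the matching factorization patterns would occur for a proportion of primes equal to their share of the group: (C_3 x C_3) : C_4 (6T10) additionally contains elements of type 3+1+1+1 (4 of its 36 elements, about 11% of primes); A_6 (6T15) additionally contains elements of type 5+1, 3+1+1+1 (184 of its 360 elements, about 51% of primes). None of the 79 primes tested shows any such pattern (for each of these groups the chance of that is below 10^-4), which rules them out. Hence G = S_4 (6T7), of order 24.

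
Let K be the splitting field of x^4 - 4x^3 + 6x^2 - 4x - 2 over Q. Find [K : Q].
8

The degree of the splitting field over Q equals the order of the Galois group, so first determine the group. The polynomial is an irreducible quartic over Q and its discriminant is -6912, which is not a perfect square, so the Galois group is not contained in A_4. The resolvent cubic y^3 - 6*y^2 + 24*y - 32 has exactly one rational root, so the Galois group is C_4 or D_4. The quartic remains irreducible over Q(sqrt(disc)), so the group is D_4. The Galois group D_4 (4T3) has order 8, so the splitting field has degree 8 over Q.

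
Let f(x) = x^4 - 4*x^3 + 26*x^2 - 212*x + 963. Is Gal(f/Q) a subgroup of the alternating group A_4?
The polynomial is irreducible of degree 4 over Q. Its discriminant is 130515535872, which is not a perfect square. A Galois group lies in the alternating group exactly when the discriminant is a square in Q, so the Galois group (D_4) is not contained in A_4.

No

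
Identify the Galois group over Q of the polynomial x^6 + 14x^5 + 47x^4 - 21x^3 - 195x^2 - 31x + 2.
The polynomial f is an irreducible sextic over Q, so G = Gal(f/Q) is one of the 16 transitive subgroups 6T1, ..., 6T16 of S_6. The discriminant of f is 8413926734596681 = 91727459^2, a perfect square, so G is contained in A_6. The transitive groups of degree 6 contained in A_6 are: A_4 (6T4, order 12), S_4 (6T7, order 24), (C_3 x C_3) : C_4 (6T10, order 36), PSL(2,5) (6T12, order 60), A_6 (6T15, order 360). By Dedekind's theorem, for a prime p not dividing disc(f) the degrees of the irreducible factors of f mod p form the cycle type of an element of G. Factoring f modulo the 21 such primes p <= 79 (skipping 19, which divides the discriminant), each new pattern first appears at: mod 2: f = (x)(x^5 + x^3 + x^2 + x + 1), pattern 5+1; mod 7: f = (x^3 + 3x^2 + 4x + 1)(x^3 + 4x^2 + 3x + 2), pattern 3+3; mod 61: f = (x + 39)(x + 60)(x^2 + 45x + 29)(x^2 + 53x + 48), pattern 2+2+1+1. No other pattern occurs in this range, so the set of observed cycle types is {5+1, 3+3, 2+2+1+1}. The candidates containing elements of all these cycle types are PSL(2,5) (6T12) of order 60, A_6 (6T15) of order 360; the others are excluded. The observed types are precisely the cycle types that occur in PSL(2,5) (6T12) (apart from the identity). Each of the other remaining candidates has further cycle types, and by the Chebotarev density theorem the matching factorization patterns would occur for a proportion of primes equal to their share of the group: A_6 (6T15) additionally contains elements of type 4+2, 3+1+1+1 (130 of its 360 elements, about 36% of primes). None of the 21 primes tested shows any such pattern (for each of these groups the chance of that is below 10^-4), which rules them out. Hence G = PSL(2,5) (6T12), of order 60.

6T12: PSL(2,5)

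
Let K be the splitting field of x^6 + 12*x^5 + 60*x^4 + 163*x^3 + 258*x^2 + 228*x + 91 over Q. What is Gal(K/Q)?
The polynomial f is an irreducible sextic over Q, so G = Gal(f/Q) is one of the 16 transitive subgroups 6T1, ..., 6T16 of S_6. The discriminant of f is -177147, which is not a perfect square, so G is not contained in A_6. The transitive groups of degree 6 not contained in A_6 are: C_6 (6T1, order 6), S_3 (6T2, order 6), D_6 (6T3, order 12), C_3 x S_3 (6T5, order 18), A_4 x C_2 (6T6, order 24), S_4 (6T8, order 24), S_3 x S_3 (6T9, order 36), S_4 x C_2 (6T11, order 48), (S_3 x S_3) : C_2 (6T13, order 72), PGL(2,5) (6T14, order 120), S_6 (6T16, order 720). By Dedekind's theorem, for a prime p not dividing disc(f) the degrees of the irreducible factors of f mod p form the cycle type of an element of G. Factoring f modulo the 33 such primes p <= 139 (skipping 3, which divides the discriminant), each new pattern first appears at: mod 2: f = (x^6 + x^3 + 1), pattern 6; mod 7: f = (x)(x + 1)(x + 5)(x^3 + 6x^2 + 5x + 5), pattern 3+1+1+1; mod 17: f = (x^2 + 3)(x^2 + 3x + 9)(x^2 + 9x + 4), pattern 2+2+2; mod 19: f = (x^3 + 6x^2 + 12x + 2)(x^3 + 6x^2 + 12x + 17), pattern 3+3; mod 73: f = (x + 44)(x + 45)(x + 46)(x + 53)(x + 54)(x + 62), pattern 1+1+1+1+1+1. No other pattern occurs in this range, so the set of observed cycle types is {6, 3+1+1+1, 2+2+2, 3+3, 1+1+1+1+1+1}. The candidates containing elements of all these cycle types are C_3 x S_3 (6T5) of order 18, S_3 x S_3 (6T9) of order 36, (S_3 x S_3) : C_2 (6T13) of order 72, S_6 (6T16) of order 720; the others are excluded. The observed types are precisely the cycle types that occur in C_3 x S_3 (6T5). Each of the other remaining candidates has further cycle types, and by the Chebotarev density theorem the matching factorization patterns would occur for a proportion of primes equal to their share of the group: S_3 x S_3 (6T9) additionally contains elements of type 2+2+1+1 (9 of its 36 elements, about 25% of primes); (S_3 x S_3) : C_2 (6T13) additionally contains elements of type 4+2, 3+2+1, 2+2+1+1, 2+1+1+1+1 (45 of its 72 elements, about 62% of primes); S_6 (6T16) additionally contains elements of type 5+1, 4+2, 4+1+1, 3+2+1, 2+2+1+1, 2+1+1+1+1 (504 of its 720 elements, about 70% of primes). None of the 33 primes tested shows any such pattern (for each of these groups the chance of that is below 10^-4), which rules them out. Hence G = C_3 x S_3 (6T5), of order 18.

C_3 x S_3, the group 6T5 of order 18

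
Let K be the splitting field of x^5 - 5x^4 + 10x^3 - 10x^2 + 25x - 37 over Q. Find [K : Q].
60

The degree of the splitting field over Q equals the order of the Galois group, so first determine the group. The polynomial f is an irreducible quintic over Q, so G = Gal(f/Q) is a transitive subgroup of S_5: one of C_5 (5T1, order 5), D_5 (5T2, order 10), F_20 (5T3, order 20), A_5 (5T4, order 60) or S_5 (5T5, order 120). The discriminant of f is 1024000000 = 32000^2, a perfect square, so G is contained in A_5. The transitive groups of degree 5 contained in A_5 are: C_5 (5T1, order 5), D_5 (5T2, order 10), A_5 (5T4, order 60). By Dedekind's theorem, for a prime p not dividing disc(f) the degrees of the irreducible factors of f mod p form the cycle type of an element of G. Factoring f modulo the 2 such primes p <= 7 (skipping 2, 5, which divide the discriminant), each new pattern first appears at: mod 3: f = (x^5 + x^4 + x^3 + 2x^2 + x + 2), pattern 5; mod 7: f = (x + 3)(x + 4)(x^3 + 2x^2 + 5x + 1), pattern 3+1+1. No other pattern occurs in this range, so the set of observed cycle types is {5, 3+1+1}. Among the candidates above, the only group containing elements of all these cycle types is A_5 (5T4) — each of C_5 (5T1), D_5 (5T2) lacks at least one of them. Hence G = A_5 (5T4), of order 60. The Galois group A_5 (5T4) has order 60, so the splitting field has degree 60 over Q.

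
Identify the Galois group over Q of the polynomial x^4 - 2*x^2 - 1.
D_4

The polynomial is an irreducible quartic over Q and its discriminant is -1024, which is not a perfect square, so the Galois group is not contained in A_4. The resolvent cubic y^3 + 2*y^2 + 4*y + 8 has exactly one rational root, so the Galois group is C_4 or D_4. The quartic remains irreducible over Q(sqrt(disc)), so the group is D_4.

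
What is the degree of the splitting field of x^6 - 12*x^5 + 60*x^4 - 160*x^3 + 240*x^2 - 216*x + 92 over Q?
The degree of the splitting field over Q equals the order of the Galois group, so first determine the group. The polynomial f is an irreducible sextic over Q, so G = Gal(f/Q) is one of the 16 transitive subgroups 6T1, ..., 6T16 of S_6. The discriminant of f is 746496000000 = 864000^2, a perfect square, so G is contained in A_6. The transitive groups of degree 6 contained in A_6 are: A_4 (6T4, order 12), S_4 (6T7, order 24), (C_3 x C_3) : C_4 (6T10, order 36), PSL(2,5) (6T12, order 60), A_6 (6T15, order 360). By Dedekind's theorem, for a prime p not dividing disc(f) the degrees of the irreducible factors of f mod p form the cycle type of an element of G. Factoring f modulo the 6 such primes p <= 23 (skipping 2, 3, 5, which divide the discriminant), each new pattern first appears at: mod 7: f = (x + 2)(x^5 + 4x^3 + 2x + 4), pattern 5+1; mod 23: f = (x)(x + 9)(x + 14)(x^3 + 11x^2 + 3x + 18), pattern 3+1+1+1. No other pattern occurs in this range, so the set of observed cycle types is {5+1, 3+1+1+1}. Among the candidates above, the only group containing elements of all these cycle types is A_6 (6T15) — each of A_4 (6T4), S_4 (6T7), (C_3 x C_3) : C_4 (6T10), PSL(2,5) (6T12) lacks at least one of them. Hence G = A_6 (6T15), of order 360. The Galois group A_6 (6T15) has order 360, so the splitting field has degree 360 over Q.

360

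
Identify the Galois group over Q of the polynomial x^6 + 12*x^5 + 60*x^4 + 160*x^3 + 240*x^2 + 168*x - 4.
The polynomial f is an irreducible sextic over Q, so G = Gal(f/Q) is one of the 16 transitive subgroups 6T1, ..., 6T16 of S_6. The discriminant of f is 746496000000 = 864000^2, a perfect square, so G is contained in A_6. The transitive groups of degree 6 contained in A_6 are: A_4 (6T4, order 12), S_4 (6T7, order 24), (C_3 x C_3) : C_4 (6T10, order 36), PSL(2,5) (6T12, order 60), A_6 (6T15, order 360). By Dedekind's theorem, for a prime p not dividing disc(f) the degrees of the irreducible factors of f mod p form the cycle type of an element of G. Factoring f modulo the 6 such primes p <= 23 (skipping 2, 3, 5, which divide the discriminant), each new pattern first appears at: mod 7: f = (x + 6)(x^5 + 6x^4 + 3x^3 + 2x^2 + 4x + 4), pattern 5+1; mod 23: f = (x + 4)(x + 13)(x + 18)(x^3 + x + 17), pattern 3+1+1+1. No other pattern occurs in this range, so the set of observed cycle types is {5+1, 3+1+1+1}. Among the candidates above, the only group containing elements of all these cycle types is A_6 (6T15) — each of A_4 (6T4), S_4 (6T7), (C_3 x C_3) : C_4 (6T10), PSL(2,5) (6T12) lacks at least one of them. Hence G = A_6 (6T15), of order 360.

6T15: A_6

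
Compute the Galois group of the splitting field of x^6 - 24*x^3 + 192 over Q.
6T5: C_3 x S_3

The polynomial f is an irreducible sextic over Q, so G = Gal(f/Q) is one of the 16 transitive subgroups 6T1, ..., 6T16 of S_6. The discriminant of f is -190210142896128, which is not a perfect square, so G is not contained in A_6. The transitive groups of degree 6 not contained in A_6 are: C_6 (6T1, order 6), S_3 (6T2, order 6), D_6 (6T3, order 12), C_3 x S_3 (6T5, order 18), A_4 x C_2 (6T6, order 24), S_4 (6T8, order 24), S_3 x S_3 (6T9, order 36), S_4 x C_2 (6T11, order 48), (S_3 x S_3) : C_2 (6T13, order 72), PGL(2,5) (6T14, order 120), S_6 (6T16, order 720). By Dedekind's theorem, for a prime p not dividing disc(f) the degrees of the irreducible factors of f mod p form the cycle type of an element of G. Factoring f modulo the 33 such primes p <= 149 (skipping 2, 3, which divide the discriminant), each new pattern first appears at: mod 5: f = (x^6 + x^3 + 2), pattern 6; mod 7: f = (x + 1)(x + 2)(x + 4)(x^3 + 3), pattern 3+1+1+1; mod 17: f = (x^2 + 2x + 11)(x^2 + 7x + 11)(x^2 + 8x + 11), pattern 2+2+2; mod 19: f = (x^3 + 4)(x^3 + 10), pattern 3+3; mod 73: f = (x + 26)(x + 42)(x + 44)(x + 58)(x + 60)(x + 62), pattern 1+1+1+1+1+1. No other pattern occurs in this range, so the set of observed cycle types is {6, 3+1+1+1, 2+2+2, 3+3, 1+1+1+1+1+1}. The candidates containing elements of all these cycle types are C_3 x S_3 (6T5) of order 18, S_3 x S_3 (6T9) of order 36, (S_3 x S_3) : C_2 (6T13) of order 72, S_6 (6T16) of order 720; the others are excluded. The observed types are precisely the cycle types that occur in C_3 x S_3 (6T5). Each of the other remaining candidates has further cycle types, and by the Chebotarev density theorem the matching factorization patterns would occur for a proportion of primes equal to their share of the group: S_3 x S_3 (6T9) additionally contains elements of type 2+2+1+1 (9 of its 36 elements, about 25% of primes); (S_3 x S_3) : C_2 (6T13) additionally contains elements of type 4+2, 3+2+1, 2+2+1+1, 2+1+1+1+1 (45 of its 72 elements, about 62% of primes); S_6 (6T16) additionally contains elements of type 5+1, 4+2, 4+1+1, 3+2+1, 2+2+1+1, 2+1+1+1+1 (504 of its 720 elements, about 70% of primes). None of the 33 primes tested shows any such pattern (for each of these groups the chance of that is below 10^-4), which rules them out. Hence G = C_3 x S_3 (6T5), of order 18.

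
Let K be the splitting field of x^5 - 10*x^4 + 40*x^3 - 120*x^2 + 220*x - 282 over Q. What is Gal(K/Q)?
The polynomial f is an irreducible quintic over Q, so G = Gal(f/Q) is a transitive subgroup of S_5: one of C_5 (5T1, order 5), D_5 (5T2, order 10), F_20 (5T3, order 20), A_5 (5T4, order 60) or S_5 (5T5, order 120). The discriminant of f is 1151520050000, which is not a perfect square, so G is not contained in A_5. The transitive groups of degree 5 not contained in A_5 are: F_20 (5T3, order 20), S_5 (5T5, order 120). By Dedekind's theorem, for a prime p not dividing disc(f) the degrees of the irreducible factors of f mod p form the cycle type of an element of G. Factoring f modulo the 18 such primes p <= 71 (skipping 2, 5, which divide the discriminant), each new pattern first appears at: mod 3: f = (x)(x^4 + 2x^3 + x^2 + 1), pattern 4+1; mod 11: f = (x^5 + x^4 + 7x^3 + x^2 + 4), pattern 5; mod 19: f = (x + 8)(x^2 + 4)(x^2 + x + 9), pattern 2+2+1. No other pattern occurs in this range, so the set of observed cycle types is {4+1, 5, 2+2+1}. The candidates containing elements of all these cycle types are F_20 (5T3) of order 20, S_5 (5T5) of order 120; the others are excluded. The observed types are precisely the cycle types that occur in F_20 (5T3) (apart from the identity). Each of the other remaining candidates has further cycle types, and by the Chebotarev density theorem the matching factorization patterns would occur for a proportion of primes equal to their share of the group: S_5 (5T5) additionally contains elements of type 3+2, 3+1+1, 2+1+1+1 (50 of its 120 elements, about 42% of primes). None of the 18 primes tested shows any such pattern (for each of these groups the chance of that is below 10^-4), which rules them out. Hence G = F_20 (5T3), of order 20.

F_20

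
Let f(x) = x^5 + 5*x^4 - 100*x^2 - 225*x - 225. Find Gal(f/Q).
The polynomial f is an irreducible quintic over Q, so G = Gal(f/Q) is a transitive subgroup of S_5: one of C_5 (5T1, order 5), D_5 (5T2, order 10), F_20 (5T3, order 20), A_5 (5T4, order 60) or S_5 (5T5, order 120). The discriminant of f is 23040000000000 = 4800000^2, a perfect square, so G is contained in A_5. The transitive groups of degree 5 contained in A_5 are: C_5 (5T1, order 5), D_5 (5T2, order 10), A_5 (5T4, order 60). By Dedekind's theorem, for a prime p not dividing disc(f) the degrees of the irreducible factors of f mod p form the cycle type of an element of G. Factoring f modulo the 23 such primes p <= 101 (skipping 2, 3, 5, which divide the discriminant), each new pattern first appears at: mod 7: f = (x^5 + 5x^4 + 5x^2 + 6x + 6), pattern 5; mod 17: f = (x + 16)(x^2 + x + 6)(x^2 + 5x + 12), pattern 2+2+1. No other pattern occurs in this range, so the set of observed cycle types is {5, 2+2+1}. The candidates containing elements of all these cycle types are D_5 (5T2) of order 10, A_5 (5T4) of order 60; the others are excluded. The observed types are precisely the cycle types that occur in D_5 (5T2) (apart from the identity). Each of the other remaining candidates has further cycle types, and by the Chebotarev density theorem the matching factorization patterns would occur for a proportion of primes equal to their share of the group: A_5 (5T4) additionally contains elements of type 3+1+1 (20 of its 60 elements, about 33% of primes). None of the 23 primes tested shows any such pattern (for each of these groups the chance of that is below 10^-4), which rules them out. Hence G = D_5 (5T2), of order 10.

D_5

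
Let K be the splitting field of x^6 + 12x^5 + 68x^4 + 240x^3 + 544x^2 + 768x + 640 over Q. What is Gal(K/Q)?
6T13: (S_3 x S_3) : C_2

The polynomial f is an irreducible sextic over Q, so G = Gal(f/Q) is one of the 16 transitive subgroups 6T1, ..., 6T16 of S_6. The discriminant of f is -201485505789952, which is not a perfect square, so G is not contained in A_6. The transitive groups of degree 6 not contained in A_6 are: C_6 (6T1, order 6), S_3 (6T2, order 6), D_6 (6T3, order 12), C_3 x S_3 (6T5, order 18), A_4 x C_2 (6T6, order 24), S_4 (6T8, order 24), S_3 x S_3 (6T9, order 36), S_4 x C_2 (6T11, order 48), (S_3 x S_3) : C_2 (6T13, order 72), PGL(2,5) (6T14, order 120), S_6 (6T16, order 720). By Dedekind's theorem, for a prime p not dividing disc(f) the degrees of the irreducible factors of f mod p form the cycle type of an element of G. Factoring f modulo the 29 such primes p <= 113 (skipping 2, which divides the discriminant), each new pattern first appears at: mod 3: f = (x^6 + 2x^4 + x^2 + 1), pattern 6; mod 5: f = (x)(x^2 + x + 1)(x^3 + x^2 + x + 3), pattern 3+2+1; mod 7: f = (x^2 + 2x + 3)(x^4 + 3x^3 + 3x^2 + x + 1), pattern 4+2; mod 17: f = (x^3 + 6x^2 + 16x + 5)(x^3 + 6x^2 + 16x + 9), pattern 3+3; mod 19: f = (x^2 + 5x + 15)(x^2 + 9x + 15)(x^2 + 17x + 2), pattern 2+2+2; mod 37: f = (x + 7)(x + 33)(x^2 + 10x + 19)(x^2 + 36x + 23), pattern 2+2+1+1; mod 41: f = (x + 5)(x + 6)(x + 36)(x^3 + 6x^2 + 16x + 34), pattern 3+1+1+1; mod 113: f = (x + 24)(x + 44)(x + 47)(x + 48)(x^2 + 75x + 106), pattern 2+1+1+1+1. No other pattern occurs in this range, so the set of observed cycle types is {6, 3+2+1, 4+2, 3+3, 2+2+2, 2+2+1+1, 3+1+1+1, 2+1+1+1+1}. The candidates containing elements of all these cycle types are (S_3 x S_3) : C_2 (6T13) of order 72, S_6 (6T16) of order 720; the others are excluded. The observed types are precisely the cycle types that occur in (S_3 x S_3) : C_2 (6T13) (apart from the identity). Each of the other remaining candidates has further cycle types, and by the Chebotarev density theorem the matching factorization patterns would occur for a proportion of primes equal to their share of the group: S_6 (6T16) additionally contains elements of type 5+1, 4+1+1 (234 of its 720 elements, about 32% of primes). None of the 29 primes tested shows any such pattern (for each of these groups the chance of that is below 10^-4), which rules them out. Hence G = (S_3 x S_3) : C_2 (6T13), of order 72.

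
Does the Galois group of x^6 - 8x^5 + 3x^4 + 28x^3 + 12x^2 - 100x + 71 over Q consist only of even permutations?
The polynomial is irreducible of degree 6 over Q. Its discriminant is 390966467128384 = 19772872^2, a perfect square. A Galois group lies in the alternating group exactly when the discriminant is a square in Q, so the Galois group (A_4) is contained in A_6.

Yes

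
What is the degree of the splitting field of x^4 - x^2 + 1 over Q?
4

The degree of the splitting field over Q equals the order of the Galois group, so first determine the group. The polynomial is an irreducible quartic over Q and its discriminant is 144 = 12^2, a perfect square, so the Galois group is contained in A_4. The resolvent cubic y^3 + y^2 - 4*y - 4 splits completely over Q, which gives the Klein four-group V_4. The Galois group V_4 (4T2) has order 4, so the splitting field has degree 4 over Q.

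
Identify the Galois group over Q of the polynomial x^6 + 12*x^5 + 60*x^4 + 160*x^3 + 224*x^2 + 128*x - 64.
The polynomial f is an irreducible sextic over Q, so G = Gal(f/Q) is one of the 16 transitive subgroups 6T1, ..., 6T16 of S_6. The discriminant of f is 36352603193344 = 6029312^2, a perfect square, so G is contained in A_6. The transitive groups of degree 6 contained in A_6 are: A_4 (6T4, order 12), S_4 (6T7, order 24), (C_3 x C_3) : C_4 (6T10, order 36), PSL(2,5) (6T12, order 60), A_6 (6T15, order 360). By Dedekind's theorem, for a prime p not dividing disc(f) the degrees of the irreducible factors of f mod p form the cycle type of an element of G. Factoring f modulo the 79 such primes p <= 419 (skipping 2, 23, which divide the discriminant), each new pattern first appears at: mod 3: f = (x^3 + x^2 + 2)(x^3 + 2x^2 + x + 1), pattern 3+3; mod 5: f = (x^2 + 4x + 1)(x^4 + 3x^3 + 2x^2 + 4x + 1), pattern 4+2; mod 19: f = (x + 11)(x + 12)(x^2 + 3x + 5)(x^2 + 5x + 9), pattern 2+2+1+1; mod 223: f = (x + 34)(x + 69)(x + 111)(x + 116)(x + 158)(x + 193), pattern 1+1+1+1+1+1. No other pattern occurs in this range, so the set of observed cycle types is {3+3, 4+2, 2+2+1+1, 1+1+1+1+1+1}. The candidates containing elements of all these cycle types are S_4 (6T7) of order 24, (C_3 x C_3) : C_4 (6T10) of order 36, A_6 (6T15) of order 360; the others are excluded. The observed types are precisely the cycle types that occur in S_4 (6T7). Each of the other remaining candidates has further cycle types, and by the Chebotarev density theorem the matching factorization patterns would occur for a proportion of primes equal to their share of the group: (C_3 x C_3) : C_4 (6T10) additionally contains elements of type 3+1+1+1 (4 of its 36 elements, about 11% of primes); A_6 (6T15) additionally contains elements of type 5+1, 3+1+1+1 (184 of its 360 elements, about 51% of primes). None of the 79 primes tested shows any such pattern (for each of these groups the chance of that is below 10^-4), which rules them out. Hence G = S_4 (6T7), of order 24.

S_4 (order 24)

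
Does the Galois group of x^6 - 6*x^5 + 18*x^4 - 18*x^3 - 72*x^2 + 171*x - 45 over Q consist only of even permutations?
The polynomial is irreducible of degree 6 over Q. Its discriminant is 778002905803725, which is not a perfect square. A Galois group lies in the alternating group exactly when the discriminant is a square in Q, so the Galois group (S_3 x S_3) is not contained in A_6.

No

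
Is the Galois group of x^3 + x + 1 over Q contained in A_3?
No

The polynomial is irreducible of degree 3 over Q. Its discriminant is -31, which is not a perfect square. A Galois group lies in the alternating group exactly when the discriminant is a square in Q, so the Galois group (S_3) is not contained in A_3.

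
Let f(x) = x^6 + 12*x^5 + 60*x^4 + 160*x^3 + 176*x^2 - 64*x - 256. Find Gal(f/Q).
S_4 (order 24)

The polynomial f is an irreducible sextic over Q, so G = Gal(f/Q) is one of the 16 transitive subgroups 6T1, ..., 6T16 of S_6. The discriminant of f is 3603718079512576 = 60030976^2, a perfect square, so G is contained in A_6. The transitive groups of degree 6 contained in A_6 are: A_4 (6T4, order 12), S_4 (6T7, order 24), (C_3 x C_3) : C_4 (6T10, order 36), PSL(2,5) (6T12, order 60), A_6 (6T15, order 360). By Dedekind's theorem, for a prime p not dividing disc(f) the degrees of the irreducible factors of f mod p form the cycle type of an element of G. Factoring f modulo the 79 such primes p <= 419 (skipping 2, 229, which divide the discriminant), each new pattern first appears at: mod 3: f = (x^3 + x^2 + 2)(x^3 + 2x^2 + x + 1), pattern 3+3; mod 7: f = (x^2 + 4x + 6)(x^4 + x^3 + x^2 + 3x + 4), pattern 4+2; mod 23: f = (x + 7)(x + 20)(x^2 + 2x + 3)(x^2 + 6x + 11), pattern 2+2+1+1; mod 193: f = (x + 9)(x + 15)(x + 21)(x + 176)(x + 182)(x + 188), pattern 1+1+1+1+1+1. No other pattern occurs in this range, so the set of observed cycle types is {3+3, 4+2, 2+2+1+1, 1+1+1+1+1+1}. The candidates containing elements of all these cycle types are S_4 (6T7) of order 24, (C_3 x C_3) : C_4 (6T10) of order 36, A_6 (6T15) of order 360; the others are excluded. The observed types are precisely the cycle types that occur in S_4 (6T7). Each of the other remaining candidates has further cycle types, and by the Chebotarev density theorem the matching factorization patterns would occur for a proportion of primes equal to their share of the group: (C_3 x C_3) : C_4 (6T10) additionally contains elements of type 3+1+1+1 (4 of its 36 elements, about 11% of primes); A_6 (6T15) additionally contains elements of type 5+1, 3+1+1+1 (184 of its 360 elements, about 51% of primes). None of the 79 primes tested shows any such pattern (for each of these groups the chance of that is below 10^-4), which rules them out. Hence G = S_4 (6T7), of order 24.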